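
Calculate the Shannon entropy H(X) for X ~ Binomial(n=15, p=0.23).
1.8945 nats

We have X ~ Binomial(n=15, p=0.23).

The Shannon entropy measures the uncertainty or information content of the distribution.

For a Binomial distribution with n=15, p=0.23:
H(X) = 1.8945 nats

(In bits, this would be 2.7332 bits.)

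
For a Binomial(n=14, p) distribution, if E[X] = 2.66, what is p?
p = 0.19

For a Binomial(n, p) distribution:
E[X] = n × p

Given n = 14 and E[X] = 2.66:
2.66 = 14 × p
p = 2.66 / 14 = 0.19

Verification: Binomial(14, 0.19) has E[X] = 2.66 ✓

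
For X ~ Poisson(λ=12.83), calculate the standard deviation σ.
3.5819

We have X ~ Poisson(λ=12.83).

For a Poisson distribution with λ=12.83:
σ = √Var(X) = 3.5819

The standard deviation is the square root of the variance.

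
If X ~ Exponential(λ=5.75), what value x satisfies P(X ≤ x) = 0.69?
0.2037

We have X ~ Exponential(λ=5.75).

We want to find x such that P(X ≤ x) = 0.69.

This is the 69th percentile, which means 69% of values fall below this point.

Using the inverse CDF (quantile function):
x = F⁻¹(0.69) = 0.2037

Verification: P(X ≤ 0.2037) = 0.69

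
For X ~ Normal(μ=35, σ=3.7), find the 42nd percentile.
34.2530

We have X ~ Normal(μ=35, σ=3.7).

We want to find x such that P(X ≤ x) = 0.42.

This is the 42nd percentile, which means 42% of values fall below this point.

Using the inverse CDF (quantile function):
x = F⁻¹(0.42) = 34.2530

Verification: P(X ≤ 34.2530) = 0.42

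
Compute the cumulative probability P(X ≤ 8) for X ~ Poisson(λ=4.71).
0.949205

We have X ~ Poisson(λ=4.71).

The CDF gives us P(X ≤ k).

Using the CDF:
P(X ≤ 8) = 0.949205

This means there's approximately a 94.9% chance that X is at most 8.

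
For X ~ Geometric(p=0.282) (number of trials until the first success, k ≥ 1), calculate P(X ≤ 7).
0.901628

We have X ~ Geometric(p=0.282) (number of trials until the first success, k ≥ 1).

The CDF gives us P(X ≤ k).

Using the CDF:
P(X ≤ 7) = 0.901628

This means there's approximately a 90.2% chance that X is at most 7.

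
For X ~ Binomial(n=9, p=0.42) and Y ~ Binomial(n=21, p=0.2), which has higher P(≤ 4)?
X has higher probability (P(X ≤ 4) = 0.6903 > P(Y ≤ 4) = 0.5860)

Compute P(≤ 4) for each distribution:

X ~ Binomial(n=9, p=0.42):
P(X ≤ 4) = 0.6903

Y ~ Binomial(n=21, p=0.2):
P(Y ≤ 4) = 0.5860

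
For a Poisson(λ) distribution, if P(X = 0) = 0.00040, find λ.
λ = 7.8240

For a Poisson(λ) distribution, the PMF at 0 is:
P(X = 0) = λ^0 e^(-λ) / 0! = e^(-λ)

Given P(X = 0) = 0.00040:
e^(-λ) = 0.00040
-λ = ln(0.00040)
λ = -ln(0.00040) = 7.8240

Verification: e^(-7.8240) = 0.00040 ✓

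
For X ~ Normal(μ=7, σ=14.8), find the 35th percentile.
1.2973

We have X ~ Normal(μ=7, σ=14.8).

We want to find x such that P(X ≤ x) = 0.35.

This is the 35th percentile, which means 35% of values fall below this point.

Using the inverse CDF (quantile function):
x = F⁻¹(0.35) = 1.2973

Verification: P(X ≤ 1.2973) = 0.35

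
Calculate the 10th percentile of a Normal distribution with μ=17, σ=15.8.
-3.2485

We have X ~ Normal(μ=17, σ=15.8).

We want to find x such that P(X ≤ x) = 0.1.

This is the 10th percentile, which means 10% of values fall below this point.

Using the inverse CDF (quantile function):
x = F⁻¹(0.1) = -3.2485

Verification: P(X ≤ -3.2485) = 0.1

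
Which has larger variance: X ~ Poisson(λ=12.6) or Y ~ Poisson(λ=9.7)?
X has larger variance (12.6000 > 9.7000)

Compute the variance for each distribution:

X ~ Poisson(λ=12.6):
Var(X) = 12.6000

Y ~ Poisson(λ=9.7):
Var(Y) = 9.7000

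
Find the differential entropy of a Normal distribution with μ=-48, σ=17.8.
4.2981 nats

We have X ~ Normal(μ=-48, σ=17.8).

The differential entropy measures the uncertainty or information content of the distribution.

For a Normal distribution with μ=-48, σ=17.8:
h(X) = 4.2981 nats

(In bits, this would be 6.2009 bits.)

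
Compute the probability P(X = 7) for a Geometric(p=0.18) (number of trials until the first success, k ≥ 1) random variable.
0.054721

We have X ~ Geometric(p=0.18) (number of trials until the first success, k ≥ 1).

For a Geometric distribution, the PMF gives us the probability of each outcome.

Using the PMF formula:
P(X = 7) = 0.054721

Rounded to 4 decimal places: 0.0547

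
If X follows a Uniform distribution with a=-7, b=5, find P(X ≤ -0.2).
0.566667

We have X ~ Uniform(a=-7, b=5).

The CDF gives us P(X ≤ k).

Using the CDF:
P(X ≤ -0.2) = 0.566667

This means there's approximately a 56.7% chance that X is at most -0.2.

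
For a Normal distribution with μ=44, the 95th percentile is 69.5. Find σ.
σ = 15.5029

For X ~ Normal(μ, σ), the p-th percentile satisfies x = μ + z_p × σ,
where z_p = Φ⁻¹(p) is the standard normal quantile.

Step 1: z_{0.95} = Φ⁻¹(0.95) = 1.6449

Step 2: Solve for σ:
69.5 = 44 + 1.6449 × σ
σ = (69.5 - 44) / 1.6449
σ = 25.50 / 1.6449
σ = 15.5029

Verification: μ + z × σ = 44 + 1.6449 × 15.5029 = 69.50 ✓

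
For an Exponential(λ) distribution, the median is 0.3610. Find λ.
λ = 1.9201

For X ~ Exponential(λ), the CDF is F(x) = 1 - e^(-λx).
The median m satisfies F(m) = 0.5:
1 - e^(-λm) = 0.5
e^(-λm) = 0.5
λm = ln(2)
m = ln(2) / λ

Given m = 0.3610:
λ = ln(2) / 0.3610 = 0.693147 / 0.3610 = 1.9201

Verification: ln(2) / 1.9201 = 0.3610 ✓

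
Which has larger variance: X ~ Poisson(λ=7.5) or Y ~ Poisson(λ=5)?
X has larger variance (7.5000 > 5.0000)

Compute the variance for each distribution:

X ~ Poisson(λ=7.5):
Var(X) = 7.5000

Y ~ Poisson(λ=5):
Var(Y) = 5.0000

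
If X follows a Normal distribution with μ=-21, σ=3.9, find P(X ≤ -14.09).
0.961786

We have X ~ Normal(μ=-21, σ=3.9).

The CDF gives us P(X ≤ k).

Using the CDF:
P(X ≤ -14.09) = 0.961786

This means there's approximately a 96.2% chance that X is at most -14.09.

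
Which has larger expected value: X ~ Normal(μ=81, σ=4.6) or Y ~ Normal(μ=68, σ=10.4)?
X has larger mean (81.0000 > 68.0000)

Compute the expected value for each distribution:

X ~ Normal(μ=81, σ=4.6):
E[X] = 81.0000

Y ~ Normal(μ=68, σ=10.4):
E[Y] = 68.0000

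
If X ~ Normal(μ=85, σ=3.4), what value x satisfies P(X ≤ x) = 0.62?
86.0386

We have X ~ Normal(μ=85, σ=3.4).

We want to find x such that P(X ≤ x) = 0.62.

This is the 62nd percentile, which means 62% of values fall below this point.

Using the inverse CDF (quantile function):
x = F⁻¹(0.62) = 86.0386

Verification: P(X ≤ 86.0386) = 0.62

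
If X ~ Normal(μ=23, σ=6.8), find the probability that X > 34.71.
0.042529

We have X ~ Normal(μ=23, σ=6.8).

P(X > 34.71) = 1 - P(X ≤ 34.71)
                = 1 - F(34.71)
                = 1 - 0.957471
                = 0.042529

So there's approximately a 4.3% chance that X exceeds 34.71.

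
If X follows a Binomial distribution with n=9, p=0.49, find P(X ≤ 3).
0.273982

We have X ~ Binomial(n=9, p=0.49).

The CDF gives us P(X ≤ k).

Using the CDF:
P(X ≤ 3) = 0.273982

This means there's approximately a 27.4% chance that X is at most 3.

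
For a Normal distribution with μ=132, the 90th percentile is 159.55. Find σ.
σ = 21.4974

For X ~ Normal(μ, σ), the p-th percentile satisfies x = μ + z_p × σ,
where z_p = Φ⁻¹(p) is the standard normal quantile.

Step 1: z_{0.9} = Φ⁻¹(0.9) = 1.2816

Step 2: Solve for σ:
159.55 = 132 + 1.2816 × σ
σ = (159.55 - 132) / 1.2816
σ = 27.55 / 1.2816
σ = 21.4974

Verification: μ + z × σ = 132 + 1.2816 × 21.4974 = 159.55 ✓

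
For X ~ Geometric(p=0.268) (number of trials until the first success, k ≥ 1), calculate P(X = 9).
0.022091

We have X ~ Geometric(p=0.268) (number of trials until the first success, k ≥ 1).

For a Geometric distribution, the PMF gives us the probability of each outcome.

Using the PMF formula:
P(X = 9) = 0.022091

Rounded to 4 decimal places: 0.0221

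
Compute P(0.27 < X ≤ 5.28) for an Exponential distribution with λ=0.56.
0.807691

We have X ~ Exponential(λ=0.56).

To find P(0.27 < X ≤ 5.28), we use:
P(0.27 < X ≤ 5.28) = P(X ≤ 5.28) - P(X ≤ 0.27)
                 = F(5.28) - F(0.27)
                 = 0.948015 - 0.140324
                 = 0.807691

So there's approximately a 80.8% chance that X falls in this range.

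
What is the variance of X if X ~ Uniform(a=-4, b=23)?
60.7500

We have X ~ Uniform(a=-4, b=23).

For a Uniform distribution with a=-4, b=23:
Var(X) = 60.7500

The variance measures the spread of the distribution around the mean.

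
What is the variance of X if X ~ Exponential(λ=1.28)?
0.6104

We have X ~ Exponential(λ=1.28).

For an Exponential distribution with λ=1.28:
Var(X) = 0.6104

The variance measures the spread of the distribution around the mean.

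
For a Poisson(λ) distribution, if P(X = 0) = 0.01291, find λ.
λ = 4.3498

For a Poisson(λ) distribution, the PMF at 0 is:
P(X = 0) = λ^0 e^(-λ) / 0! = e^(-λ)

Given P(X = 0) = 0.01291:
e^(-λ) = 0.01291
-λ = ln(0.01291)
λ = -ln(0.01291) = 4.3498

Verification: e^(-4.3498) = 0.01291 ✓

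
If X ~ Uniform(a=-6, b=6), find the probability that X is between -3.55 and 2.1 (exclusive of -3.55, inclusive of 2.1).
0.470833

We have X ~ Uniform(a=-6, b=6).

To find P(-3.55 < X ≤ 2.1), we use:
P(-3.55 < X ≤ 2.1) = P(X ≤ 2.1) - P(X ≤ -3.55)
                 = F(2.1) - F(-3.55)
                 = 0.675000 - 0.204167
                 = 0.470833

So there's approximately a 47.1% chance that X falls in this range.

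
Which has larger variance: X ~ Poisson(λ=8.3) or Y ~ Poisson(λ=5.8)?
X has larger variance (8.3000 > 5.8000)

Compute the variance for each distribution:

X ~ Poisson(λ=8.3):
Var(X) = 8.3000

Y ~ Poisson(λ=5.8):
Var(Y) = 5.8000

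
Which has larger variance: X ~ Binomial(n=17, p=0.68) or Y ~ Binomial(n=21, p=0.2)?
X has larger variance (3.6992 > 3.3600)

Compute the variance for each distribution:

X ~ Binomial(n=17, p=0.68):
Var(X) = 3.6992

Y ~ Binomial(n=21, p=0.2):
Var(Y) = 3.3600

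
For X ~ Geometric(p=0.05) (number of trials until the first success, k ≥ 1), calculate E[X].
20.0000

We have X ~ Geometric(p=0.05) (number of trials until the first success, k ≥ 1).

For a Geometric distribution with p=0.05 (number of trials until the first success, k ≥ 1):
E[X] = 20.0000

This is the expected (average) value of X.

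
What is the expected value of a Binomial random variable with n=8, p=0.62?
4.9600

We have X ~ Binomial(n=8, p=0.62).

For a Binomial distribution with n=8, p=0.62:
E[X] = 4.9600

This is the expected (average) value of X.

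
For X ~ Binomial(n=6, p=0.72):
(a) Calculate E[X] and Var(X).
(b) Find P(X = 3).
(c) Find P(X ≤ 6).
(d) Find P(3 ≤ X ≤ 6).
(a) E[X] = 4.3200, Var(X) = 1.2096
(b) P(X = 3) = 0.163871
(c) P(X ≤ 6) = 1.000000
(d) P(3 ≤ X ≤ 6) = 0.944288

We have X ~ Binomial(n=6, p=0.72).

(a) Moments:
E[X] = 4.3200
Var(X) = 1.2096
σ = √Var(X) = 1.0998

(b) Point probability using PMF:
P(X = 3) = 0.163871

(c) Cumulative probability using CDF:
P(X ≤ 6) = F(6) = 1.000000

(d) Range probability:
P(3 ≤ X ≤ 6) = P(X ≤ 6) - P(X ≤ 2)
                   = F(6) - F(2)
                   = 1.000000 - 0.055712
                   = 0.944288

This means approximately 94.4% of outcomes fall in the interval [3, 6].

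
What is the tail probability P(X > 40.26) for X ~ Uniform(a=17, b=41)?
0.030833

We have X ~ Uniform(a=17, b=41).

P(X > 40.26) = 1 - P(X ≤ 40.26)
                = 1 - F(40.26)
                = 1 - 0.969167
                = 0.030833

So there's approximately a 3.1% chance that X exceeds 40.26.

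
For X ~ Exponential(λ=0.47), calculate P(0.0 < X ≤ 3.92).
0.841563

We have X ~ Exponential(λ=0.47).

To find P(0.0 < X ≤ 3.92), we use:
P(0.0 < X ≤ 3.92) = P(X ≤ 3.92) - P(X ≤ 0.0)
                 = F(3.92) - F(0.0)
                 = 0.841563 - 0.000000
                 = 0.841563

So there's approximately a 84.2% chance that X falls in this range.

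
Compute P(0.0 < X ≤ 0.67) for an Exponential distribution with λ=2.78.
0.844732

We have X ~ Exponential(λ=2.78).

To find P(0.0 < X ≤ 0.67), we use:
P(0.0 < X ≤ 0.67) = P(X ≤ 0.67) - P(X ≤ 0.0)
                 = F(0.67) - F(0.0)
                 = 0.844732 - 0.000000
                 = 0.844732

So there's approximately a 84.5% chance that X falls in this range.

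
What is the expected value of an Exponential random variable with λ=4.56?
0.2193

We have X ~ Exponential(λ=4.56).

For an Exponential distribution with λ=4.56:
E[X] = 0.2193

This is the expected (average) value of X.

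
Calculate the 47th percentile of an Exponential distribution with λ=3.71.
0.1711

We have X ~ Exponential(λ=3.71).

We want to find x such that P(X ≤ x) = 0.47.

This is the 47th percentile, which means 47% of values fall below this point.

Using the inverse CDF (quantile function):
x = F⁻¹(0.47) = 0.1711

Verification: P(X ≤ 0.1711) = 0.47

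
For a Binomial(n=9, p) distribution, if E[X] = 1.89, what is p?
p = 0.21

For a Binomial(n, p) distribution:
E[X] = n × p

Given n = 9 and E[X] = 1.89:
1.89 = 9 × p
p = 1.89 / 9 = 0.21

Verification: Binomial(9, 0.21) has E[X] = 1.89 ✓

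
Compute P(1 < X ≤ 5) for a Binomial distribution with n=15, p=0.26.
0.760233

We have X ~ Binomial(n=15, p=0.26).

To find P(1 < X ≤ 5), we use:
P(1 < X ≤ 5) = P(X ≤ 5) - P(X ≤ 1)
                 = F(5) - F(1)
                 = 0.828745 - 0.068511
                 = 0.760233

So there's approximately a 76.0% chance that X falls in this range.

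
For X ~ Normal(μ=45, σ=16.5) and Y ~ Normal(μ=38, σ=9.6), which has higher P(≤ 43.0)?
Y has higher probability (P(Y ≤ 43.0) = 0.6988 > P(X ≤ 43.0) = 0.4518)

Compute P(≤ 43.0) for each distribution:

X ~ Normal(μ=45, σ=16.5):
P(X ≤ 43.0) = 0.4518

Y ~ Normal(μ=38, σ=9.6):
P(Y ≤ 43.0) = 0.6988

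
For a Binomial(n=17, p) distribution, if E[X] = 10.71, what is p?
p = 0.63

For a Binomial(n, p) distribution:
E[X] = n × p

Given n = 17 and E[X] = 10.71:
10.71 = 17 × p
p = 10.71 / 17 = 0.63

Verification: Binomial(17, 0.63) has E[X] = 10.71 ✓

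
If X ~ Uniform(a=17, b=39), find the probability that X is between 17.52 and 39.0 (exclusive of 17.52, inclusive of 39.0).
0.976364

We have X ~ Uniform(a=17, b=39).

To find P(17.52 < X ≤ 39.0), we use:
P(17.52 < X ≤ 39.0) = P(X ≤ 39.0) - P(X ≤ 17.52)
                 = F(39.0) - F(17.52)
                 = 1.000000 - 0.023636
                 = 0.976364

So there's approximately a 97.6% chance that X falls in this range.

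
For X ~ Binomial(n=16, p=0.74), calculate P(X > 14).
0.053539

We have X ~ Binomial(n=16, p=0.74).

P(X > 14) = 1 - P(X ≤ 14)
                = 1 - F(14)
                = 1 - 0.946461
                = 0.053539

So there's approximately a 5.4% chance that X exceeds 14.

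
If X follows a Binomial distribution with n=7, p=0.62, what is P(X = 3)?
0.173931

We have X ~ Binomial(n=7, p=0.62).

For a Binomial distribution, the PMF gives us the probability of each outcome.

Using the PMF formula:
P(X = 3) = 0.173931

Rounded to 4 decimal places: 0.1739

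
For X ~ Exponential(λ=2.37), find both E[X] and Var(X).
E[X] = 0.4219, Var(X) = 0.1780

We have X ~ Exponential(λ=2.37).

For an Exponential distribution with λ=2.37:

Expected value:
E[X] = 0.4219

Variance:
Var(X) = 0.1780

Standard deviation:
σ = √Var(X) = 0.4219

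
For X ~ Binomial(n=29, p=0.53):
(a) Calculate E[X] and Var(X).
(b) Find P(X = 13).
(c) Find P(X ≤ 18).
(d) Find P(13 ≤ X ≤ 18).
(a) E[X] = 15.3700, Var(X) = 7.2239
(b) P(X = 13) = 0.100182
(c) P(X ≤ 18) = 0.878393
(d) P(13 ≤ X ≤ 18) = 0.735549

We have X ~ Binomial(n=29, p=0.53).

(a) Moments:
E[X] = 15.3700
Var(X) = 7.2239
σ = √Var(X) = 2.6877

(b) Point probability using PMF:
P(X = 13) = 0.100182

(c) Cumulative probability using CDF:
P(X ≤ 18) = F(18) = 0.878393

(d) Range probability:
P(13 ≤ X ≤ 18) = P(X ≤ 18) - P(X ≤ 12)
                   = F(18) - F(12)
                   = 0.878393 - 0.142843
                   = 0.735549

This means approximately 73.6% of outcomes fall in the interval [13, 18].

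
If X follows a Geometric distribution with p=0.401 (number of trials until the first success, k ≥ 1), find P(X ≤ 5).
0.922886

We have X ~ Geometric(p=0.401) (number of trials until the first success, k ≥ 1).

The CDF gives us P(X ≤ k).

Using the CDF:
P(X ≤ 5) = 0.922886

This means there's approximately a 92.3% chance that X is at most 5.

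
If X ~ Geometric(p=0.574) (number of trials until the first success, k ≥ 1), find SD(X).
1.1371

We have X ~ Geometric(p=0.574) (number of trials until the first success, k ≥ 1).

For a Geometric distribution with p=0.574 (number of trials until the first success, k ≥ 1):
σ = √Var(X) = 1.1371

The standard deviation is the square root of the variance.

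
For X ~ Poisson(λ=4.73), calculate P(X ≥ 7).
0.199497

We have X ~ Poisson(λ=4.73).

For discrete distributions, P(X ≥ 7) = 1 - P(X ≤ 6).

P(X ≤ 6) = 0.800503
P(X ≥ 7) = 1 - 0.800503 = 0.199497

So there's approximately a 19.9% chance that X is at least 7.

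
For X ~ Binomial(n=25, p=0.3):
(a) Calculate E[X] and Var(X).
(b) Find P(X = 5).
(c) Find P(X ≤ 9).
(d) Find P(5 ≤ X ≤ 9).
(a) E[X] = 7.5000, Var(X) = 5.2500
(b) P(X = 5) = 0.103017
(c) P(X ≤ 9) = 0.810564
(d) P(5 ≤ X ≤ 9) = 0.720092

We have X ~ Binomial(n=25, p=0.3).

(a) Moments:
E[X] = 7.5000
Var(X) = 5.2500
σ = √Var(X) = 2.2913

(b) Point probability using PMF:
P(X = 5) = 0.103017

(c) Cumulative probability using CDF:
P(X ≤ 9) = F(9) = 0.810564

(d) Range probability:
P(5 ≤ X ≤ 9) = P(X ≤ 9) - P(X ≤ 4)
                   = F(9) - F(4)
                   = 0.810564 - 0.090472
                   = 0.720092

This means approximately 72.0% of outcomes fall in the interval [5, 9].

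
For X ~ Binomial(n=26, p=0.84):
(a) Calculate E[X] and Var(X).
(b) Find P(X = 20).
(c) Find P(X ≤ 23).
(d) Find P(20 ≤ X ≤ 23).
(a) E[X] = 21.8400, Var(X) = 3.4944
(b) P(X = 20) = 0.118159
(c) P(X ≤ 23) = 0.809319
(d) P(20 ≤ X ≤ 23) = 0.699965

We have X ~ Binomial(n=26, p=0.84).

(a) Moments:
E[X] = 21.8400
Var(X) = 3.4944
σ = √Var(X) = 1.8693

(b) Point probability using PMF:
P(X = 20) = 0.118159

(c) Cumulative probability using CDF:
P(X ≤ 23) = F(23) = 0.809319

(d) Range probability:
P(20 ≤ X ≤ 23) = P(X ≤ 23) - P(X ≤ 19)
                   = F(23) - F(19)
                   = 0.809319 - 0.109354
                   = 0.699965

This means approximately 70.0% of outcomes fall in the interval [20, 23].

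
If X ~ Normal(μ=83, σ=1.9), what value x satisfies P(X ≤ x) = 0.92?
85.6696

We have X ~ Normal(μ=83, σ=1.9).

We want to find x such that P(X ≤ x) = 0.92.

This is the 92nd percentile, which means 92% of values fall below this point.

Using the inverse CDF (quantile function):
x = F⁻¹(0.92) = 85.6696

Verification: P(X ≤ 85.6696) = 0.92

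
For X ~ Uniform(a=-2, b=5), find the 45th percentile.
1.1500

We have X ~ Uniform(a=-2, b=5).

We want to find x such that P(X ≤ x) = 0.45.

This is the 45th percentile, which means 45% of values fall below this point.

Using the inverse CDF (quantile function):
x = F⁻¹(0.45) = 1.1500

Verification: P(X ≤ 1.1500) = 0.45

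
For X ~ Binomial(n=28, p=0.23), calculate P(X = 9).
0.086728

We have X ~ Binomial(n=28, p=0.23).

For a Binomial distribution, the PMF gives us the probability of each outcome.

Using the PMF formula:
P(X = 9) = 0.086728

Rounded to 4 decimal places: 0.0867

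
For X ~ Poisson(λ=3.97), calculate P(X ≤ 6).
0.892428

We have X ~ Poisson(λ=3.97).

The CDF gives us P(X ≤ k).

Using the CDF:
P(X ≤ 6) = 0.892428

This means there's approximately a 89.2% chance that X is at most 6.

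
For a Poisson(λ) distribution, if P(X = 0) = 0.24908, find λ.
λ = 1.3900

For a Poisson(λ) distribution, the PMF at 0 is:
P(X = 0) = λ^0 e^(-λ) / 0! = e^(-λ)

Given P(X = 0) = 0.24908:
e^(-λ) = 0.24908
-λ = ln(0.24908)
λ = -ln(0.24908) = 1.3900

Verification: e^(-1.3900) = 0.24908 ✓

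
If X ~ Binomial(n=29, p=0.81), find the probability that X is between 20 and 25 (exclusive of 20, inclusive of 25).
0.744733

We have X ~ Binomial(n=29, p=0.81).

To find P(20 < X ≤ 25), we use:
P(20 < X ≤ 25) = P(X ≤ 25) - P(X ≤ 20)
                 = F(25) - F(20)
                 = 0.828504 - 0.083771
                 = 0.744733

So there's approximately a 74.5% chance that X falls in this range.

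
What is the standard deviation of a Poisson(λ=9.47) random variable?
3.0773

We have X ~ Poisson(λ=9.47).

For a Poisson distribution with λ=9.47:
σ = √Var(X) = 3.0773

The standard deviation is the square root of the variance.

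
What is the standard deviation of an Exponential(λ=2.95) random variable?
0.3390

We have X ~ Exponential(λ=2.95).

For an Exponential distribution with λ=2.95:
σ = √Var(X) = 0.3390

The standard deviation is the square root of the variance.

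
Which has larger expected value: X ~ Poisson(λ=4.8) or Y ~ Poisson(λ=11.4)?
Y has larger mean (11.4000 > 4.8000)

Compute the expected value for each distribution:

X ~ Poisson(λ=4.8):
E[X] = 4.8000

Y ~ Poisson(λ=11.4):
E[Y] = 11.4000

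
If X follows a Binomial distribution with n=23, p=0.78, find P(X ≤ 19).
0.777912

We have X ~ Binomial(n=23, p=0.78).

The CDF gives us P(X ≤ k).

Using the CDF:
P(X ≤ 19) = 0.777912

This means there's approximately a 77.8% chance that X is at most 19.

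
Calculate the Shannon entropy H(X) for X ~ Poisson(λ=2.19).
1.7564 nats

We have X ~ Poisson(λ=2.19).

The Shannon entropy measures the uncertainty or information content of the distribution.

For a Poisson distribution with λ=2.19:
H(X) = 1.7564 nats

(In bits, this would be 2.5339 bits.)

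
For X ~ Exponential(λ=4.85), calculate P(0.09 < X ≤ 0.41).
0.509394

We have X ~ Exponential(λ=4.85).

To find P(0.09 < X ≤ 0.41), we use:
P(0.09 < X ≤ 0.41) = P(X ≤ 0.41) - P(X ≤ 0.09)
                 = F(0.41) - F(0.09)
                 = 0.863099 - 0.353706
                 = 0.509394

So there's approximately a 50.9% chance that X falls in this range.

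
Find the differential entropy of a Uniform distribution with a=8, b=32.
3.1781 nats

We have X ~ Uniform(a=8, b=32).

The differential entropy measures the uncertainty or information content of the distribution.

For a Uniform distribution with a=8, b=32:
h(X) = 3.1781 nats

(In bits, this would be 4.5850 bits.)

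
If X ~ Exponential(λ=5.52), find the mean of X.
0.1812

We have X ~ Exponential(λ=5.52).

For an Exponential distribution with λ=5.52:
E[X] = 0.1812

This is the expected (average) value of X.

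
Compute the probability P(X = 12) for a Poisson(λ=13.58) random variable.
0.103930

We have X ~ Poisson(λ=13.58).

For a Poisson distribution, the PMF gives us the probability of each outcome.

Using the PMF formula:
P(X = 12) = 0.103930

Rounded to 4 decimal places: 0.1039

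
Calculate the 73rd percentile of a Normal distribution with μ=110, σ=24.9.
125.2590

We have X ~ Normal(μ=110, σ=24.9).

We want to find x such that P(X ≤ x) = 0.73.

This is the 73rd percentile, which means 73% of values fall below this point.

Using the inverse CDF (quantile function):
x = F⁻¹(0.73) = 125.2590

Verification: P(X ≤ 125.2590) = 0.73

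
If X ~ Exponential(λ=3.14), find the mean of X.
0.3185

We have X ~ Exponential(λ=3.14).

For an Exponential distribution with λ=3.14:
E[X] = 0.3185

This is the expected (average) value of X.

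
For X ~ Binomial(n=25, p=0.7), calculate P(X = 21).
0.057231

We have X ~ Binomial(n=25, p=0.7).

For a Binomial distribution, the PMF gives us the probability of each outcome.

Using the PMF formula:
P(X = 21) = 0.057231

Rounded to 4 decimal places: 0.0572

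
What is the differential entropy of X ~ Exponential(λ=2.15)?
0.2345 nats

We have X ~ Exponential(λ=2.15).

The differential entropy measures the uncertainty or information content of the distribution.

For an Exponential distribution with λ=2.15:
h(X) = 0.2345 nats

(In bits, this would be 0.3384 bits.)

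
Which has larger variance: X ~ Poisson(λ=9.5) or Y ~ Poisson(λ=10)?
Y has larger variance (10.0000 > 9.5000)

Compute the variance for each distribution:

X ~ Poisson(λ=9.5):
Var(X) = 9.5000

Y ~ Poisson(λ=10):
Var(Y) = 10.0000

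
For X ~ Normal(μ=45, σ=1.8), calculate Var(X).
3.2400

We have X ~ Normal(μ=45, σ=1.8).

For a Normal distribution with μ=45, σ=1.8:
Var(X) = 3.2400

The variance measures the spread of the distribution around the mean.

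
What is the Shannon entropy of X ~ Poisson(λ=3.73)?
2.0494 nats

We have X ~ Poisson(λ=3.73).

The Shannon entropy measures the uncertainty or information content of the distribution.

For a Poisson distribution with λ=3.73:
H(X) = 2.0494 nats

(In bits, this would be 2.9566 bits.)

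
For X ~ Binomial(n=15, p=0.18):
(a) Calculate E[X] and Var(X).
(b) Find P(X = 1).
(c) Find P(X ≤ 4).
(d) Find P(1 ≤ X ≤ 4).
(a) E[X] = 2.7000, Var(X) = 2.2140
(b) P(X = 1) = 0.167787
(c) P(X ≤ 4) = 0.883306
(d) P(1 ≤ X ≤ 4) = 0.832349

We have X ~ Binomial(n=15, p=0.18).

(a) Moments:
E[X] = 2.7000
Var(X) = 2.2140
σ = √Var(X) = 1.4880

(b) Point probability using PMF:
P(X = 1) = 0.167787

(c) Cumulative probability using CDF:
P(X ≤ 4) = F(4) = 0.883306

(d) Range probability:
P(1 ≤ X ≤ 4) = P(X ≤ 4) - P(X ≤ 0)
                   = F(4) - F(0)
                   = 0.883306 - 0.050957
                   = 0.832349

This means approximately 83.2% of outcomes fall in the interval [1, 4].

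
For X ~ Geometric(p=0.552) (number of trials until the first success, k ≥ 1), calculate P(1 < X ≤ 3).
0.358085

We have X ~ Geometric(p=0.552) (number of trials until the first success, k ≥ 1).

To find P(1 < X ≤ 3), we use:
P(1 < X ≤ 3) = P(X ≤ 3) - P(X ≤ 1)
                 = F(3) - F(1)
                 = 0.910085 - 0.552000
                 = 0.358085

So there's approximately a 35.8% chance that X falls in this range.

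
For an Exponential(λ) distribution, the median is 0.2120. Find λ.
λ = 3.2696

For X ~ Exponential(λ), the CDF is F(x) = 1 - e^(-λx).
The median m satisfies F(m) = 0.5:
1 - e^(-λm) = 0.5
e^(-λm) = 0.5
λm = ln(2)
m = ln(2) / λ

Given m = 0.2120:
λ = ln(2) / 0.2120 = 0.693147 / 0.2120 = 3.2696

Verification: ln(2) / 3.2696 = 0.2120 ✓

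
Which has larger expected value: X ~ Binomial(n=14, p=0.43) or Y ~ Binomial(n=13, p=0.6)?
Y has larger mean (7.8000 > 6.0200)

Compute the expected value for each distribution:

X ~ Binomial(n=14, p=0.43):
E[X] = 6.0200

Y ~ Binomial(n=13, p=0.6):
E[Y] = 7.8000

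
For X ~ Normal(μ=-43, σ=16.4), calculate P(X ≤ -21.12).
0.908922

We have X ~ Normal(μ=-43, σ=16.4).

The CDF gives us P(X ≤ k).

Using the CDF:
P(X ≤ -21.12) = 0.908922

This means there's approximately a 90.9% chance that X is at most -21.12.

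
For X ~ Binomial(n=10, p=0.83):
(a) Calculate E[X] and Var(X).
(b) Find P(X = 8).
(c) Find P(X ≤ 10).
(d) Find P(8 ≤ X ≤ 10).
(a) E[X] = 8.3000, Var(X) = 1.4110
(b) P(X = 8) = 0.292911
(c) P(X ≤ 10) = 1.000000
(d) P(8 ≤ X ≤ 10) = 0.765869

We have X ~ Binomial(n=10, p=0.83).

(a) Moments:
E[X] = 8.3000
Var(X) = 1.4110
σ = √Var(X) = 1.1879

(b) Point probability using PMF:
P(X = 8) = 0.292911

(c) Cumulative probability using CDF:
P(X ≤ 10) = F(10) = 1.000000

(d) Range probability:
P(8 ≤ X ≤ 10) = P(X ≤ 10) - P(X ≤ 7)
                   = F(10) - F(7)
                   = 1.000000 - 0.234131
                   = 0.765869

This means approximately 76.6% of outcomes fall in the interval [8, 10].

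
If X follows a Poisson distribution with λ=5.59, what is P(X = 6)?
0.158282

We have X ~ Poisson(λ=5.59).

For a Poisson distribution, the PMF gives us the probability of each outcome.

Using the PMF formula:
P(X = 6) = 0.158282

Rounded to 4 decimal places: 0.1583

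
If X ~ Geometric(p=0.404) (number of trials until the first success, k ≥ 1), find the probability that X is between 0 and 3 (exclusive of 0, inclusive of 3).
0.788291

We have X ~ Geometric(p=0.404) (number of trials until the first success, k ≥ 1).

To find P(0 < X ≤ 3), we use:
P(0 < X ≤ 3) = P(X ≤ 3) - P(X ≤ 0)
                 = F(3) - F(0)
                 = 0.788291 - 0.000000
                 = 0.788291

So there's approximately a 78.8% chance that X falls in this range.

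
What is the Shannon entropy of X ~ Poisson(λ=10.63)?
2.5925 nats

We have X ~ Poisson(λ=10.63).

The Shannon entropy measures the uncertainty or information content of the distribution.

For a Poisson distribution with λ=10.63:
H(X) = 2.5925 nats

(In bits, this would be 3.7402 bits.)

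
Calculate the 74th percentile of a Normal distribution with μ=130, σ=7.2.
134.6321

We have X ~ Normal(μ=130, σ=7.2).

We want to find x such that P(X ≤ x) = 0.74.

This is the 74th percentile, which means 74% of values fall below this point.

Using the inverse CDF (quantile function):
x = F⁻¹(0.74) = 134.6321

Verification: P(X ≤ 134.6321) = 0.74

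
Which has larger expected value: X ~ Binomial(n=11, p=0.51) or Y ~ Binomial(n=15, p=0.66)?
Y has larger mean (9.9000 > 5.6100)

Compute the expected value for each distribution:

X ~ Binomial(n=11, p=0.51):
E[X] = 5.6100

Y ~ Binomial(n=15, p=0.66):
E[Y] = 9.9000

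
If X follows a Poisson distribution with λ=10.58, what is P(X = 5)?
0.028081

We have X ~ Poisson(λ=10.58).

For a Poisson distribution, the PMF gives us the probability of each outcome.

Using the PMF formula:
P(X = 5) = 0.028081

Rounded to 4 decimal places: 0.0281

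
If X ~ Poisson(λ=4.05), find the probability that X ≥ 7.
0.115949

We have X ~ Poisson(λ=4.05).

For discrete distributions, P(X ≥ 7) = 1 - P(X ≤ 6).

P(X ≤ 6) = 0.884051
P(X ≥ 7) = 1 - 0.884051 = 0.115949

So there's approximately a 11.6% chance that X is at least 7.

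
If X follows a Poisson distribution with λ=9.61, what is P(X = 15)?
0.028235

We have X ~ Poisson(λ=9.61).

For a Poisson distribution, the PMF gives us the probability of each outcome.

Using the PMF formula:
P(X = 15) = 0.028235

Rounded to 4 decimal places: 0.0282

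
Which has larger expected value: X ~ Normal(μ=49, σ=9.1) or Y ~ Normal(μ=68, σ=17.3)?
Y has larger mean (68.0000 > 49.0000)

Compute the expected value for each distribution:

X ~ Normal(μ=49, σ=9.1):
E[X] = 49.0000

Y ~ Normal(μ=68, σ=17.3):
E[Y] = 68.0000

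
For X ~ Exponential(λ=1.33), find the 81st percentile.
1.2487

We have X ~ Exponential(λ=1.33).

We want to find x such that P(X ≤ x) = 0.81.

This is the 81st percentile, which means 81% of values fall below this point.

Using the inverse CDF (quantile function):
x = F⁻¹(0.81) = 1.2487

Verification: P(X ≤ 1.2487) = 0.81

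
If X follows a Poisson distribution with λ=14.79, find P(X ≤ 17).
0.766397

We have X ~ Poisson(λ=14.79).

The CDF gives us P(X ≤ k).

Using the CDF:
P(X ≤ 17) = 0.766397

This means there's approximately a 76.6% chance that X is at most 17.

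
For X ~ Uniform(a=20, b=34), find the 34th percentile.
24.7600

We have X ~ Uniform(a=20, b=34).

We want to find x such that P(X ≤ x) = 0.34.

This is the 34th percentile, which means 34% of values fall below this point.

Using the inverse CDF (quantile function):
x = F⁻¹(0.34) = 24.7600

Verification: P(X ≤ 24.7600) = 0.34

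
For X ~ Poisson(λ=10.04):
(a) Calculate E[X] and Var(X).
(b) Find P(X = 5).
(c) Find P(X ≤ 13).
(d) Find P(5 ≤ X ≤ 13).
(a) E[X] = 10.0400, Var(X) = 10.0400
(b) P(X = 5) = 0.037083
(c) P(X ≤ 13) = 0.861531
(d) P(5 ≤ X ≤ 13) = 0.833026

We have X ~ Poisson(λ=10.04).

(a) Moments:
E[X] = 10.0400
Var(X) = 10.0400
σ = √Var(X) = 3.1686

(b) Point probability using PMF:
P(X = 5) = 0.037083

(c) Cumulative probability using CDF:
P(X ≤ 13) = F(13) = 0.861531

(d) Range probability:
P(5 ≤ X ≤ 13) = P(X ≤ 13) - P(X ≤ 4)
                   = F(13) - F(4)
                   = 0.861531 - 0.028505
                   = 0.833026

This means approximately 83.3% of outcomes fall in the interval [5, 13].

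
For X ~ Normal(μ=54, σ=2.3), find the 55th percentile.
54.2890

We have X ~ Normal(μ=54, σ=2.3).

We want to find x such that P(X ≤ x) = 0.55.

This is the 55th percentile, which means 55% of values fall below this point.

Using the inverse CDF (quantile function):
x = F⁻¹(0.55) = 54.2890

Verification: P(X ≤ 54.2890) = 0.55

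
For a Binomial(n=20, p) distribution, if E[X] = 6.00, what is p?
p = 0.3

For a Binomial(n, p) distribution:
E[X] = n × p

Given n = 20 and E[X] = 6.00:
6.00 = 20 × p
p = 6.00 / 20 = 0.3

Verification: Binomial(20, 0.3) has E[X] = 6.00 ✓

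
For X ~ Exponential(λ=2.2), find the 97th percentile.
1.5939

We have X ~ Exponential(λ=2.2).

We want to find x such that P(X ≤ x) = 0.97.

This is the 97th percentile, which means 97% of values fall below this point.

Using the inverse CDF (quantile function):
x = F⁻¹(0.97) = 1.5939

Verification: P(X ≤ 1.5939) = 0.97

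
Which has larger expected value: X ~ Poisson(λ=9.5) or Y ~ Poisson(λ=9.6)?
Y has larger mean (9.6000 > 9.5000)

Compute the expected value for each distribution:

X ~ Poisson(λ=9.5):
E[X] = 9.5000

Y ~ Poisson(λ=9.6):
E[Y] = 9.6000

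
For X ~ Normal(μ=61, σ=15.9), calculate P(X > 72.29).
0.238833

We have X ~ Normal(μ=61, σ=15.9).

P(X > 72.29) = 1 - P(X ≤ 72.29)
                = 1 - F(72.29)
                = 1 - 0.761167
                = 0.238833

So there's approximately a 23.9% chance that X exceeds 72.29.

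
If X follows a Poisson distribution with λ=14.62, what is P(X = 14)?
0.104585

We have X ~ Poisson(λ=14.62).

For a Poisson distribution, the PMF gives us the probability of each outcome.

Using the PMF formula:
P(X = 14) = 0.104585

Rounded to 4 decimal places: 0.1046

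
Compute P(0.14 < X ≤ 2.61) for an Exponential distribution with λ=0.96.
0.792614

We have X ~ Exponential(λ=0.96).

To find P(0.14 < X ≤ 2.61), we use:
P(0.14 < X ≤ 2.61) = P(X ≤ 2.61) - P(X ≤ 0.14)
                 = F(2.61) - F(0.14)
                 = 0.918373 - 0.125760
                 = 0.792614

So there's approximately a 79.3% chance that X falls in this range.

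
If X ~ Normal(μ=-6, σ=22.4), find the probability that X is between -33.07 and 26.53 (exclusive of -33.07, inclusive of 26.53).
0.813351

We have X ~ Normal(μ=-6, σ=22.4).

To find P(-33.07 < X ≤ 26.53), we use:
P(-33.07 < X ≤ 26.53) = P(X ≤ 26.53) - P(X ≤ -33.07)
                 = F(26.53) - F(-33.07)
                 = 0.926781 - 0.113431
                 = 0.813351

So there's approximately a 81.3% chance that X falls in this range.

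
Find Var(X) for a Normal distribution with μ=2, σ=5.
25.0000

We have X ~ Normal(μ=2, σ=5).

For a Normal distribution with μ=2, σ=5:
Var(X) = 25.0000

The variance measures the spread of the distribution around the mean.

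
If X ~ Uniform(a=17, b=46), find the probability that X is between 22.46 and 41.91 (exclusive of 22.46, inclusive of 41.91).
0.670690

We have X ~ Uniform(a=17, b=46).

To find P(22.46 < X ≤ 41.91), we use:
P(22.46 < X ≤ 41.91) = P(X ≤ 41.91) - P(X ≤ 22.46)
                 = F(41.91) - F(22.46)
                 = 0.858966 - 0.188276
                 = 0.670690

So there's approximately a 67.1% chance that X falls in this range.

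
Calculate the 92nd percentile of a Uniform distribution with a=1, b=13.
12.0400

We have X ~ Uniform(a=1, b=13).

We want to find x such that P(X ≤ x) = 0.92.

This is the 92nd percentile, which means 92% of values fall below this point.

Using the inverse CDF (quantile function):
x = F⁻¹(0.92) = 12.0400

Verification: P(X ≤ 12.0400) = 0.92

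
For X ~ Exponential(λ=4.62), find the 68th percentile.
0.2466

We have X ~ Exponential(λ=4.62).

We want to find x such that P(X ≤ x) = 0.68.

This is the 68th percentile, which means 68% of values fall below this point.

Using the inverse CDF (quantile function):
x = F⁻¹(0.68) = 0.2466

Verification: P(X ≤ 0.2466) = 0.68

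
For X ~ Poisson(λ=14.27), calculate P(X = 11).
0.079456

We have X ~ Poisson(λ=14.27).

For a Poisson distribution, the PMF gives us the probability of each outcome.

Using the PMF formula:
P(X = 11) = 0.079456

Rounded to 4 decimal places: 0.0795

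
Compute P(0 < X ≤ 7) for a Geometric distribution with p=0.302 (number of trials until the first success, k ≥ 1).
0.919279

We have X ~ Geometric(p=0.302) (number of trials until the first success, k ≥ 1).

To find P(0 < X ≤ 7), we use:
P(0 < X ≤ 7) = P(X ≤ 7) - P(X ≤ 0)
                 = F(7) - F(0)
                 = 0.919279 - 0.000000
                 = 0.919279

So there's approximately a 91.9% chance that X falls in this range.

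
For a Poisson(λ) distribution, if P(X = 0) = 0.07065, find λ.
λ = 2.6500

For a Poisson(λ) distribution, the PMF at 0 is:
P(X = 0) = λ^0 e^(-λ) / 0! = e^(-λ)

Given P(X = 0) = 0.07065:
e^(-λ) = 0.07065
-λ = ln(0.07065)
λ = -ln(0.07065) = 2.6500

Verification: e^(-2.6500) = 0.07065 ✓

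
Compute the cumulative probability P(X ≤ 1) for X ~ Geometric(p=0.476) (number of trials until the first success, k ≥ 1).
0.476000

We have X ~ Geometric(p=0.476) (number of trials until the first success, k ≥ 1).

The CDF gives us P(X ≤ k).

Using the CDF:
P(X ≤ 1) = 0.476000

This means there's approximately a 47.6% chance that X is at most 1.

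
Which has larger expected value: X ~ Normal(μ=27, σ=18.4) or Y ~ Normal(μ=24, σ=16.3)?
X has larger mean (27.0000 > 24.0000)

Compute the expected value for each distribution:

X ~ Normal(μ=27, σ=18.4):
E[X] = 27.0000

Y ~ Normal(μ=24, σ=16.3):
E[Y] = 24.0000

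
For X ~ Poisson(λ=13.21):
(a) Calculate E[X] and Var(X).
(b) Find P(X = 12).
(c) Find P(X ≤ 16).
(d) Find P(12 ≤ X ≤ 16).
(a) E[X] = 13.2100, Var(X) = 13.2100
(b) P(X = 12) = 0.108011
(c) P(X ≤ 16) = 0.820036
(d) P(12 ≤ X ≤ 16) = 0.487832

We have X ~ Poisson(λ=13.21).

(a) Moments:
E[X] = 13.2100
Var(X) = 13.2100
σ = √Var(X) = 3.6346

(b) Point probability using PMF:
P(X = 12) = 0.108011

(c) Cumulative probability using CDF:
P(X ≤ 16) = F(16) = 0.820036

(d) Range probability:
P(12 ≤ X ≤ 16) = P(X ≤ 16) - P(X ≤ 11)
                   = F(16) - F(11)
                   = 0.820036 - 0.332204
                   = 0.487832

This means approximately 48.8% of outcomes fall in the interval [12, 16].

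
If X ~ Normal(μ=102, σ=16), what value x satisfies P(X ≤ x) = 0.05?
75.6823

We have X ~ Normal(μ=102, σ=16).

We want to find x such that P(X ≤ x) = 0.05.

This is the 5th percentile, which means 5% of values fall below this point.

Using the inverse CDF (quantile function):
x = F⁻¹(0.05) = 75.6823

Verification: P(X ≤ 75.6823) = 0.05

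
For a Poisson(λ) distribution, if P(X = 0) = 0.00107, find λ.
λ = 6.8401

For a Poisson(λ) distribution, the PMF at 0 is:
P(X = 0) = λ^0 e^(-λ) / 0! = e^(-λ)

Given P(X = 0) = 0.00107:
e^(-λ) = 0.00107
-λ = ln(0.00107)
λ = -ln(0.00107) = 6.8401

Verification: e^(-6.8401) = 0.00107 ✓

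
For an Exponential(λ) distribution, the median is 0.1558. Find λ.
λ = 4.4490

For X ~ Exponential(λ), the CDF is F(x) = 1 - e^(-λx).
The median m satisfies F(m) = 0.5:
1 - e^(-λm) = 0.5
e^(-λm) = 0.5
λm = ln(2)
m = ln(2) / λ

Given m = 0.1558:
λ = ln(2) / 0.1558 = 0.693147 / 0.1558 = 4.4490

Verification: ln(2) / 4.4490 = 0.1558 ✓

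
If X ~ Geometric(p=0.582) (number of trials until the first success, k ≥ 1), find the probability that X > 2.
0.174724

We have X ~ Geometric(p=0.582) (number of trials until the first success, k ≥ 1).

P(X > 2) = 1 - P(X ≤ 2)
                = 1 - F(2)
                = 1 - 0.825276
                = 0.174724

So there's approximately a 17.5% chance that X exceeds 2.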